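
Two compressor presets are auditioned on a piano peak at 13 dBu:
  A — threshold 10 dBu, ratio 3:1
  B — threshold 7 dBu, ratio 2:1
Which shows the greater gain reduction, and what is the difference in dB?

A: overshoot 3 dB → output overshoot 1 dB → GR 2 dB.
B: overshoot 6 dB → output overshoot 3 dB → GR 3 dB.
B reduces 1 dB more.

B, by 1 dB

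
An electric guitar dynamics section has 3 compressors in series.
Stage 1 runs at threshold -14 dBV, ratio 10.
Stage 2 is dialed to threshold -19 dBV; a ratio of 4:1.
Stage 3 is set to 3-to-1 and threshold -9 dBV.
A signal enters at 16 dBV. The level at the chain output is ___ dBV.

Stage 1: 16 dBV is 30 dB over -14 dBV; at 10:1 that becomes 3 dB over, giving -11 dBV.
Stage 2: -11 dBV is 8 dB over -19 dBV; at 4:1 that becomes 2 dB over, giving -17 dBV.
Stage 3: -17 dBV ≤ -9 dBV, so stage 3 doesn't engage; output -17 dBV.

-17 dBV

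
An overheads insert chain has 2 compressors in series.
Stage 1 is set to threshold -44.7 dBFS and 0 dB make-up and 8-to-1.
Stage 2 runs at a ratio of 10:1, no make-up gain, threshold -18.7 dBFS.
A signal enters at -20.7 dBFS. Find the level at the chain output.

Stage 1: overshoot 24 dB → 24/8 = 3 dB → -41.7 dBFS.
Stage 2: -41.7 dBFS is at or below the -18.7 dBFS threshold — no compression; output -41.7 dBFS.

-41.7 dBFS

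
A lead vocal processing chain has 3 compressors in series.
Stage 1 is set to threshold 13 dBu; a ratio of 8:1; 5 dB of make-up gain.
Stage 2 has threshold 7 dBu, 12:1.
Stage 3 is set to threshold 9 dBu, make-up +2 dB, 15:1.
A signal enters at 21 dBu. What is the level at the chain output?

Stage 1: 8 dB above 13 dBu, reduced 8:1 to 1 dB above → 14 dBu; +5 dB make-up → 19 dBu.
Stage 2: 12 dB above 7 dBu, reduced 12:1 to 1 dB above → 8 dBu.
Stage 3: below threshold (8 ≤ 9); passes unchanged; make-up brings it to 10 dBu.

10 dBu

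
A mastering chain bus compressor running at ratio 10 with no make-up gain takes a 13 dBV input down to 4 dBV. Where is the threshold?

Input is 10 dB above T (since output overshoot × R = input overshoot: (4 − T)·10 = 13 − T gives T = 3 dBV).
Check: 3 + (13 − 3)/10 = 3 + 1 = 4 dBV. ✓

3 dBV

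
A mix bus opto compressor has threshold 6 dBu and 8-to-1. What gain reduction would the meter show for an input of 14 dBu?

14 dBu exceeds the threshold by 8 dB.
After 8:1 compression the overshoot becomes 8/8 = 1 dB.
GR = overshoot in − overshoot out = 8 − 1 = 7 dB.

7 dB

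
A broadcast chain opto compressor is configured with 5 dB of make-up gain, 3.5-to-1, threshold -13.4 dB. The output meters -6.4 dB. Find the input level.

Remove make-up: -6.4 − 5 = -11.4 dB.
That's 2 dB above the -13.4 dB threshold.
Before 3.5:1 compression the overshoot was 2 × 3.5 = 7 dB, so input = -13.4 + 7 = -6.4 dB.

-6.4 dB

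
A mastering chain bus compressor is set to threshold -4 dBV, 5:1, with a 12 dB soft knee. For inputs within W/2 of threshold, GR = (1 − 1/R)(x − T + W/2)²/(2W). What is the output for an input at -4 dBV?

x − T + W/2 = -4 − (-4) + 6 = 6.
GR = (1 − 1/5) × 6² / 24 = 0.8 × 36 / 24 = 1.2 dB.
Output = -4 − 1.2 = -5.2 dBV.

-5.2 dBV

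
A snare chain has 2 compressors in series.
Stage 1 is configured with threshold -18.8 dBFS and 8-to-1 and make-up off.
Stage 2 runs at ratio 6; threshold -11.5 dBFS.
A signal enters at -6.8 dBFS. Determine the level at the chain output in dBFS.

Stage 1: overshoot 12 dB → 12/8 = 1.5 dB → -17.3 dBFS.
Stage 2: below threshold (-17.3 ≤ -11.5); passes unchanged; output -17.3 dBFS.

-17.3 dBFS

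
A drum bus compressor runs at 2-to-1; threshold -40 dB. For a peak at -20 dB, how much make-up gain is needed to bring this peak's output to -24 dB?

Overshoot 20 dB → 20/2 = 10 dB after compression, so the compressed level is -40 + 10 = -30 dB.
Make-up = target − compressed = -24 − (-30) = 6 dB.

6 dB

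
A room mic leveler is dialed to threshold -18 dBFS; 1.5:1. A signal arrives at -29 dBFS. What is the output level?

-29 dBFS

-29 dBFS is 11 dB below the -18 dBFS threshold, so no gain reduction is applied.
Output = input = -29 dBFS.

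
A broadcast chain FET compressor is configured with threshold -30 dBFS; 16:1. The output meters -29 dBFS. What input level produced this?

-14 dBFS

That's 1 dB above the -30 dBFS threshold.
Undo the ratio: input overshoot = 1 × 16 = 16 dB, giving input = -14 dBFS.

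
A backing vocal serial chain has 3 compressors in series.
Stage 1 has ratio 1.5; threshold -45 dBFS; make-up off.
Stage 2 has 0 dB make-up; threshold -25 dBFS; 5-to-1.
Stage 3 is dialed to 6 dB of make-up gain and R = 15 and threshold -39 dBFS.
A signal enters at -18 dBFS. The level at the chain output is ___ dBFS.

-32.2 dBFS

Stage 1: overshoot 27 dB → 27/1.5 = 18 dB → -27 dBFS.
Stage 2: -27 dBFS is at or below the -25 dBFS threshold — no compression; output -27 dBFS.
Stage 3: overshoot 12 dB → 12/15 = 0.8 dB → -38.2 dBFS; +6 dB make-up → -32.2 dBFS.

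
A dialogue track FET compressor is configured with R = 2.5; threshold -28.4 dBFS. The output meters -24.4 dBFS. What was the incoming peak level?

-18.4 dBFS

Post-compression overshoot = -24.4 − (-28.4) = 4 dB.
Before 2.5:1 compression the overshoot was 4 × 2.5 = 10 dB, so input = -28.4 + 10 = -18.4 dBFS.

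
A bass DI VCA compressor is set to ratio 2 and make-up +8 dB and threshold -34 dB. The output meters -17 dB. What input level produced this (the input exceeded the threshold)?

Stripping the +8 dB make-up gives -25 dB at the gain stage.
That's 9 dB above the -34 dB threshold.
Input overshoot = R × output overshoot = 18 dB → input = -34 + 18 = -16 dB.

-16 dB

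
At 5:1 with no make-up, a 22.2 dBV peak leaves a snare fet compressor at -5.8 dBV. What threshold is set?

Let T be the threshold. Output overshoot = (input overshoot)/R, so -5.8 − T = (22.2 − T)/5.
5·(-5.8 − T) = 22.2 − T → 4·T = -29 − 22.2 = -51.2.
T = -51.2/4 = -12.8 dBV.

-12.8 dBV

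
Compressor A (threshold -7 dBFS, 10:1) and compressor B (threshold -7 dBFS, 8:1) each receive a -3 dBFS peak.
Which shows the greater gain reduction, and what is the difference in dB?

A: overshoot 4 dB → output overshoot 0.4 dB → GR 3.6 dB.
B: overshoot 4 dB → output overshoot 0.5 dB → GR 3.5 dB.
A reduces 0.1 dB more.

A, by 0.1 dB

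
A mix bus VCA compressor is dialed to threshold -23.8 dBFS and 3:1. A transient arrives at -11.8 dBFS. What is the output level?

The input is 12 dB above the -23.8 dBFS threshold.
The 12 dB excess becomes 4 dB after 3:1 reduction.
That puts the output at -19.8 dBFS.

-19.8 dBFS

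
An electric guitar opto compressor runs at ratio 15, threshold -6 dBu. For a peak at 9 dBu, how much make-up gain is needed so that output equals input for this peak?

14 dB

Overshoot 15 dB → 15/15 = 1 dB after compression, so the compressed level is -6 + 1 = -5 dBu.
Make-up = target − compressed = 9 − (-5) = 14 dB.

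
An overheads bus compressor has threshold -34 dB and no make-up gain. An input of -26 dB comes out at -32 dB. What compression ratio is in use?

Input overshoot = -26 − (-34) = 8 dB; output overshoot = -32 − (-34) = 2 dB.
Ratio = 8 / 2 = 4.

4:1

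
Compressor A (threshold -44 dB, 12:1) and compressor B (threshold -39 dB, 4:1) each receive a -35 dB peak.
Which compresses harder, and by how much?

A: 9 dB over, compressed to 0.75 dB over, so 8.25 dB of GR.
B: 4 dB over, compressed to 1 dB over, so 3 dB of GR.
A reduces 5.25 dB more.

A, by 5.25 dB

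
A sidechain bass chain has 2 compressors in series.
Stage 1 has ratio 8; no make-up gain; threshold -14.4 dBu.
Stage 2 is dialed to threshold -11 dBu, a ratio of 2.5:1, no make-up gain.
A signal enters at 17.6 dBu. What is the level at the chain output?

-10.76 dBu

Stage 1: 17.6 dBu is 32 dB over -14.4 dBu; at 8:1 that becomes 4 dB over, giving -10.4 dBu.
Stage 2: overshoot 0.6 dB → 0.6/2.5 = 0.24 dB → -10.76 dBu.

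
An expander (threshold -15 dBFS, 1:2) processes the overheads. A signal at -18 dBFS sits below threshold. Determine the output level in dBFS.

-21 dBFS

The input is 3 dB below the -15 dBFS threshold.
A 1:2 expander multiplies undershoot by 2: 3 × 2 = 6 dB below threshold.
Output = -15 − 6 = -21 dBFS.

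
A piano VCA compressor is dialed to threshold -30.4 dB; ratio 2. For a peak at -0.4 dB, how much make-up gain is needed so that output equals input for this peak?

Overshoot 30 dB → 30/2 = 15 dB after compression, so the compressed level is -30.4 + 15 = -15.4 dB.
Make-up = target − compressed = -0.4 − (-15.4) = 15 dB.

15 dB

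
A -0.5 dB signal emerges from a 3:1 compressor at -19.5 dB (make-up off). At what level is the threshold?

Gain reduction = -0.5 − (-19.5) = 19 dB; output overshoot = GR / (R − 1) = 19 / 2 = 9.5 dB.
Threshold = output − output overshoot = -19.5 − 9.5 = -29 dB.

-29 dB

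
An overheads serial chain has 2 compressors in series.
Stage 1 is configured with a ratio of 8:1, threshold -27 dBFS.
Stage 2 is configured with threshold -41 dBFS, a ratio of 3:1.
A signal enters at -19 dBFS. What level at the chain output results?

-36 dBFS

Stage 1: 8 dB above -27 dBFS, reduced 8:1 to 1 dB above → -26 dBFS.
Stage 2: 15 dB above -41 dBFS, reduced 3:1 to 5 dB above → -36 dBFS.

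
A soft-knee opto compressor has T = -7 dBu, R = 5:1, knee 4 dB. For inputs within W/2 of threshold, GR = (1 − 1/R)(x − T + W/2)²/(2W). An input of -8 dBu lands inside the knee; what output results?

x − T + W/2 = -8 − (-7) + 2 = 1.
GR = (1 − 1/5) × 1² / 8 = 0.8 × 1 / 8 = 0.1 dB.
Output = -8 − 0.1 = -8.1 dBu.

-8.1 dBu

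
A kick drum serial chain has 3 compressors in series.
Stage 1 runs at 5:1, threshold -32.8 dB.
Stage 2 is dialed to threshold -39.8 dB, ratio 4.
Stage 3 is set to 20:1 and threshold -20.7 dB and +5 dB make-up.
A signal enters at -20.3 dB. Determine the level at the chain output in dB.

-32.425 dB

Stage 1: -20.3 dB is 12.5 dB over -32.8 dB; at 5:1 that becomes 2.5 dB over, giving -30.3 dB.
Stage 2: 9.5 dB above -39.8 dB, reduced 4:1 to 2.375 dB above → -37.425 dB.
Stage 3: -37.425 dB ≤ -20.7 dB, so stage 3 doesn't engage; make-up brings it to -32.425 dB.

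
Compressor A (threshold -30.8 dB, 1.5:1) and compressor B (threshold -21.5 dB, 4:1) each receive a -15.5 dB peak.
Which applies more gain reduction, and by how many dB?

A, by 0.6 dB

A: 15.3 dB over, compressed to 10.2 dB over, so 5.1 dB of GR.
B: 6 dB over, compressed to 1.5 dB over, so 4.5 dB of GR.
Difference: 0.6 dB in favour of A.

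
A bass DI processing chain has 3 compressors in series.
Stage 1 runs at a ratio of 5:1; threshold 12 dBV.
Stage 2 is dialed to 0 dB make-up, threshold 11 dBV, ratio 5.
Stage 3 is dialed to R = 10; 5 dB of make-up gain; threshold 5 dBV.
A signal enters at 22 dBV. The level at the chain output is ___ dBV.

10.66 dBV

Stage 1: overshoot 10 dB → 10/5 = 2 dB → 14 dBV.
Stage 2: 14 dBV is 3 dB over 11 dBV; at 5:1 that becomes 0.6 dB over, giving 11.6 dBV.
Stage 3: overshoot 6.6 dB → 6.6/10 = 0.66 dB → 5.66 dBV; +5 dB make-up → 10.66 dBV.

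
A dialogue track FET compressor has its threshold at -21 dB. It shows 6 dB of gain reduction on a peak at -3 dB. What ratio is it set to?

1.5:1

Input overshoot = -3 − (-21) = 18 dB.
Output overshoot = 18 − 6 = 12 dB.
Ratio = input overshoot / output overshoot = 18 / 12 = 1.5.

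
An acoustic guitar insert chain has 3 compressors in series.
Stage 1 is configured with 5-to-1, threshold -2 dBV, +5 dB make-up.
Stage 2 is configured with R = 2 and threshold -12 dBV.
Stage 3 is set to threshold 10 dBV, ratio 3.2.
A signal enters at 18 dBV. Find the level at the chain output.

Stage 1: overshoot 20 dB → 20/5 = 4 dB → 2 dBV; +5 dB make-up → 7 dBV.
Stage 2: 19 dB above -12 dBV, reduced 2:1 to 9.5 dB above → -2.5 dBV.
Stage 3: below threshold (-2.5 ≤ 10); passes unchanged; output -2.5 dBV.

-2.5 dBV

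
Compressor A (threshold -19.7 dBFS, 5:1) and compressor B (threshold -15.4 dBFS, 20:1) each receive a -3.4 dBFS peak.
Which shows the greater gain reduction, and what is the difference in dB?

A, by 1.64 dB

A: overshoot 16.3 dB → output overshoot 3.26 dB → GR 13.04 dB.
B: overshoot 12 dB → output overshoot 0.6 dB → GR 11.4 dB.
A reduces 1.64 dB more.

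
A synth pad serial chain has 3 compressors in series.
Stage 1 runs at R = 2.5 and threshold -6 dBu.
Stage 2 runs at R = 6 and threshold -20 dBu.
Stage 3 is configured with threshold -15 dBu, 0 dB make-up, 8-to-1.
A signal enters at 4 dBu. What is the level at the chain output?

Stage 1: 4 dBu is 10 dB over -6 dBu; at 2.5:1 that becomes 4 dB over, giving -2 dBu.
Stage 2: overshoot 18 dB → 18/6 = 3 dB → -17 dBu.
Stage 3: -17 dBu is at or below the -15 dBu threshold — no compression; output -17 dBu.

-17 dBu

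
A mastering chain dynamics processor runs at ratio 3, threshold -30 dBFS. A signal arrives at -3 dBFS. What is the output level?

-3 dBFS sits 27 dB over threshold.
3:1 compression reduces that to 27/3 = 9 dB over.
So the level is -30 + 9 = -21 dBFS.

-21 dBFS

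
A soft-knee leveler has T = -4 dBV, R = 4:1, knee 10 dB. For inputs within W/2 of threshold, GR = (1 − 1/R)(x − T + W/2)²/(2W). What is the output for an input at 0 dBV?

-3.0375 dBV

x − T + W/2 = 0 − (-4) + 5 = 9.
GR = (1 − 1/4) × 9² / 20 = 0.75 × 81 / 20 = 3.0375 dB.
Output = 0 − 3.0375 = -3.0375 dBV.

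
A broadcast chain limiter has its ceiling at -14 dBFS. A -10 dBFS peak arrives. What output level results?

-14 dBFS

At ∞:1, everything above -14 dBFS is held at the ceiling.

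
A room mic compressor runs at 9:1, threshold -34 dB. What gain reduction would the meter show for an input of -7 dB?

Overshoot = -7 − (-34) = 27 dB.
After 9:1 compression the overshoot becomes 27/9 = 3 dB.
GR = overshoot in − overshoot out = 27 − 3 = 24 dB.

24 dB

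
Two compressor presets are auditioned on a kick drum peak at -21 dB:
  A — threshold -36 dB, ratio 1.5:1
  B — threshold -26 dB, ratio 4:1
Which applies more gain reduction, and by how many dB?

A, by 1.25 dB

A: 15 dB over, compressed to 10 dB over, so 5 dB of GR.
B: 5 dB over, compressed to 1.25 dB over, so 3.75 dB of GR.
A applies 1.25 dB more gain reduction.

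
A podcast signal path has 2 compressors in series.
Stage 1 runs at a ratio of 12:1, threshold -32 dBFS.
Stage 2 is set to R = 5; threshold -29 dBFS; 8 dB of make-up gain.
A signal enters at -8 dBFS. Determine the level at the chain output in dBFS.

Stage 1: overshoot 24 dB → 24/12 = 2 dB → -30 dBFS.
Stage 2: -30 dBFS is at or below the -29 dBFS threshold — no compression; make-up brings it to -22 dBFS.

-22 dBFS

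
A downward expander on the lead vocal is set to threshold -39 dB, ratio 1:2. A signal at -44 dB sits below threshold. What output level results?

-49 dB

Below threshold, a 1:2 expander applies gain = (2−1)×(T − x) of attenuation.
(2−1) × 5 = 5 dB, so output = -44 − 5 = -49 dB.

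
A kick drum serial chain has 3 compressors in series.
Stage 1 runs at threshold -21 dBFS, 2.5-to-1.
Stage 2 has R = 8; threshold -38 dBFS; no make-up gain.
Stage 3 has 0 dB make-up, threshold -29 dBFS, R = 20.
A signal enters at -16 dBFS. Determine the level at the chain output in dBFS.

Stage 1: overshoot 5 dB → 5/2.5 = 2 dB → -19 dBFS.
Stage 2: overshoot 19 dB → 19/8 = 2.375 dB → -35.625 dBFS.
Stage 3: below threshold (-35.625 ≤ -29); passes unchanged; output -35.625 dBFS.

-35.625 dBFS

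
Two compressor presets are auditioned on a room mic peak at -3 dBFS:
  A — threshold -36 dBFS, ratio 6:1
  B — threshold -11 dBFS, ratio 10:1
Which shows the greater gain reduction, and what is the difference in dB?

A, by 20.3 dB

A: overshoot 33 dB → output overshoot 5.5 dB → GR 27.5 dB.
B: overshoot 8 dB → output overshoot 0.8 dB → GR 7.2 dB.
A reduces 20.3 dB more.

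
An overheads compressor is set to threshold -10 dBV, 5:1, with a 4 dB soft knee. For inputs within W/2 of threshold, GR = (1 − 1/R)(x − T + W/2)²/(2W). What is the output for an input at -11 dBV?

x − T + W/2 = -11 − (-10) + 2 = 1.
GR = (1 − 1/5) × 1² / 8 = 0.8 × 1 / 8 = 0.1 dB.
Output = -11 − 0.1 = -11.1 dBV.

-11.1 dBV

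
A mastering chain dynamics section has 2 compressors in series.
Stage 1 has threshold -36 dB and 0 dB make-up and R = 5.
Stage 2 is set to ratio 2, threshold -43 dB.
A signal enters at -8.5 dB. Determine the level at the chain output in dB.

-36.75 dB

Stage 1: overshoot 27.5 dB → 27.5/5 = 5.5 dB → -30.5 dB.
Stage 2: 12.5 dB above -43 dB, reduced 2:1 to 6.25 dB above → -36.75 dB.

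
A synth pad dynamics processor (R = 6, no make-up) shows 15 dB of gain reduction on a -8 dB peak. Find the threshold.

Input is 18 dB above T (since output overshoot × R = input overshoot: (-23 − T)·6 = -8 − T gives T = -26 dB).
Check: -26 + (-8 − (-26))/6 = -26 + 3 = -23 dB. ✓

-26 dB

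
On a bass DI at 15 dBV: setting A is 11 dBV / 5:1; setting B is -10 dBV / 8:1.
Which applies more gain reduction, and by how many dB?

A: overshoot 4 dB → output overshoot 0.8 dB → GR 3.2 dB.
B: overshoot 25 dB → output overshoot 3.125 dB → GR 21.875 dB.
B reduces 18.675 dB more.

B, by 18.675 dB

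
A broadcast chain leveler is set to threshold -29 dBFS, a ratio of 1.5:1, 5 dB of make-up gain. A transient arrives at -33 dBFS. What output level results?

-33 dBFS is 4 dB below the -29 dBFS threshold, so no gain reduction is applied.
Make-up gain adds 5 dB: -33 + 5 = -28 dBFS.

-28 dBFS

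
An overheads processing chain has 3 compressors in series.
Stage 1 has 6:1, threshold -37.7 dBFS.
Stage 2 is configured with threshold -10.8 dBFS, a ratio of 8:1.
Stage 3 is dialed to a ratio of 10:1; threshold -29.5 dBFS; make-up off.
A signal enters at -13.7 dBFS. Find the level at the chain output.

Stage 1: overshoot 24 dB → 24/6 = 4 dB → -33.7 dBFS.
Stage 2: -33.7 dBFS is at or below the -10.8 dBFS threshold — no compression; output -33.7 dBFS.
Stage 3: -33.7 dBFS is at or below the -29.5 dBFS threshold — no compression; output -33.7 dBFS.

-33.7 dBFS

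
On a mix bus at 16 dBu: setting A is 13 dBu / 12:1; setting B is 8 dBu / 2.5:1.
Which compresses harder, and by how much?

A: 3 dB over, compressed to 0.25 dB over, so 2.75 dB of GR.
B: 8 dB over, compressed to 3.2 dB over, so 4.8 dB of GR.
Difference: 2.05 dB in favour of B.

B, by 2.05 dB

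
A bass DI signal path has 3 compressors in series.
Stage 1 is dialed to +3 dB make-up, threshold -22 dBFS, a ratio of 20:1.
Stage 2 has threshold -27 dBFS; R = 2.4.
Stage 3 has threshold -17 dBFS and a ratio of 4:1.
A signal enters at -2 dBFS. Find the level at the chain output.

-23.25 dBFS

Stage 1: overshoot 20 dB → 20/20 = 1 dB → -21 dBFS; +3 dB make-up → -18 dBFS.
Stage 2: overshoot 9 dB → 9/2.4 = 3.75 dB → -23.25 dBFS.
Stage 3: below threshold (-23.25 ≤ -17); passes unchanged; output -23.25 dBFS.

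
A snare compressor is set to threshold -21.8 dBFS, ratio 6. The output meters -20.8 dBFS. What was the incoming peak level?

The compressed level sits -20.8 − (-21.8) = 1 dB over threshold.
Input overshoot = R × output overshoot = 6 dB → input = -21.8 + 6 = -15.8 dBFS.

-15.8 dBFS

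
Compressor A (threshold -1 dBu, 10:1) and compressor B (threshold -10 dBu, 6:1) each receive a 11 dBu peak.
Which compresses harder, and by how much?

A: overshoot 12 dB → output overshoot 1.2 dB → GR 10.8 dB.
B: overshoot 21 dB → output overshoot 3.5 dB → GR 17.5 dB.
B reduces 6.7 dB more.

B, by 6.7 dB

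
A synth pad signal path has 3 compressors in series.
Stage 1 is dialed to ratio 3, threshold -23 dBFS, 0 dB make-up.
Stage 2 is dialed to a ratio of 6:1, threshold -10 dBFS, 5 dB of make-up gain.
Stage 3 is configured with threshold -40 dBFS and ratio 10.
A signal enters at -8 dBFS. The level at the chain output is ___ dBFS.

-37.3 dBFS

Stage 1: 15 dB above -23 dBFS, reduced 3:1 to 5 dB above → -18 dBFS.
Stage 2: below threshold (-18 ≤ -10); passes unchanged; make-up brings it to -13 dBFS.
Stage 3: overshoot 27 dB → 27/10 = 2.7 dB → -37.3 dBFS.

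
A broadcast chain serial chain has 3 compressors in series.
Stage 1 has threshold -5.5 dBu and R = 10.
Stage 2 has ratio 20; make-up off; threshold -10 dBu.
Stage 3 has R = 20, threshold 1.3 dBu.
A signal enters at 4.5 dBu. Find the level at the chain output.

Stage 1: 10 dB above -5.5 dBu, reduced 10:1 to 1 dB above → -4.5 dBu.
Stage 2: 5.5 dB above -10 dBu, reduced 20:1 to 0.275 dB above → -9.725 dBu.
Stage 3: -9.725 dBu ≤ 1.3 dBu, so stage 3 doesn't engage; output -9.725 dBu.

-9.725 dBu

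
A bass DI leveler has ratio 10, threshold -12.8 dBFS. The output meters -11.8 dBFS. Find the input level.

-2.8 dBFS

Post-compression overshoot = -11.8 − (-12.8) = 1 dB.
Before 10:1 compression the overshoot was 1 × 10 = 10 dB, so input = -12.8 + 10 = -2.8 dBFS.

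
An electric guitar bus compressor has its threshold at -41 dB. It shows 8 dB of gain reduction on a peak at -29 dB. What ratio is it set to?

Input overshoot = -29 − (-41) = 12 dB.
Output overshoot = 12 − 8 = 4 dB.
Ratio = input overshoot / output overshoot = 12 / 4 = 3.

3:1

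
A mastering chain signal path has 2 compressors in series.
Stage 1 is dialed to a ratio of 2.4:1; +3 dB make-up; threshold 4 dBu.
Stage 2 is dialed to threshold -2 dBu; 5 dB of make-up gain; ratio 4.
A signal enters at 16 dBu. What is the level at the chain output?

6.5 dBu

Stage 1: 16 dBu is 12 dB over 4 dBu; at 2.4:1 that becomes 5 dB over, giving 9 dBu; +3 dB make-up → 12 dBu.
Stage 2: 12 dBu is 14 dB over -2 dBu; at 4:1 that becomes 3.5 dB over, giving 1.5 dBu; +5 dB make-up → 6.5 dBu.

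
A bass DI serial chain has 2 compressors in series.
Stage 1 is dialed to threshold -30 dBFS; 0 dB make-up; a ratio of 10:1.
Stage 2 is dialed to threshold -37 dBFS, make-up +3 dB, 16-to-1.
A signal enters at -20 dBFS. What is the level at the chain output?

-33.5 dBFS

Stage 1: -20 dBFS is 10 dB over -30 dBFS; at 10:1 that becomes 1 dB over, giving -29 dBFS.
Stage 2: -29 dBFS is 8 dB over -37 dBFS; at 16:1 that becomes 0.5 dB over, giving -36.5 dBFS; +3 dB make-up → -33.5 dBFS.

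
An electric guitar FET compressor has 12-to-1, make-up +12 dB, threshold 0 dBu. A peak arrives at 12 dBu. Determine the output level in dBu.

The input is 12 dB above the 0 dBu threshold.
At 12:1 the overshoot is divided by 12, leaving 1 dB above threshold.
So the level is 0 + 1 = 1 dBu; make-up adds 12 dB, giving 13 dBu.

13 dBu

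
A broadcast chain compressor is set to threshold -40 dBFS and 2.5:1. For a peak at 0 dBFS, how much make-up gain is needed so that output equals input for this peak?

The peak compresses to -40 + 40/2.5 = -24 dBFS.
To reach 0 dBFS requires 0 − (-24) = 24 dB of make-up.

24 dB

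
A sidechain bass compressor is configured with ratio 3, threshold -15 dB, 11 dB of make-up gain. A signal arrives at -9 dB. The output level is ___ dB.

Overshoot: -9 − (-15) = 6 dB.
3:1 compression reduces that to 6/3 = 2 dB over.
Output = -15 + 2 = -13 dB; make-up adds 11 dB, giving -2 dB.

-2 dB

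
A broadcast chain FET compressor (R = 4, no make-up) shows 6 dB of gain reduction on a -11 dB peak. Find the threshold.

-19 dB

Input is 8 dB above T (since output overshoot × R = input overshoot: (-17 − T)·4 = -11 − T gives T = -19 dB).
Check: -19 + (-11 − (-19))/4 = -19 + 2 = -17 dB. ✓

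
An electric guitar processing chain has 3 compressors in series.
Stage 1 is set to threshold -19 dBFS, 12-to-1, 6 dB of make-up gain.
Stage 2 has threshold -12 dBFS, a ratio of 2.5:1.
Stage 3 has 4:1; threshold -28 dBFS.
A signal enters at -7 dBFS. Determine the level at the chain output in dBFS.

Stage 1: 12 dB above -19 dBFS, reduced 12:1 to 1 dB above → -18 dBFS; +6 dB make-up → -12 dBFS.
Stage 2: -12 dBFS is at or below the -12 dBFS threshold — no compression; output -12 dBFS.
Stage 3: overshoot 16 dB → 16/4 = 4 dB → -24 dBFS.

-24 dBFS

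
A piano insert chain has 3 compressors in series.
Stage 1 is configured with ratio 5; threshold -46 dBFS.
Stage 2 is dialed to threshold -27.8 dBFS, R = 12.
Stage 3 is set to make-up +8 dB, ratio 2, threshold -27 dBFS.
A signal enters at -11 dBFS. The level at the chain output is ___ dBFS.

Stage 1: overshoot 35 dB → 35/5 = 7 dB → -39 dBFS.
Stage 2: -39 dBFS is at or below the -27.8 dBFS threshold — no compression; output -39 dBFS.
Stage 3: below threshold (-39 ≤ -27); passes unchanged; make-up brings it to -31 dBFS.

-31 dBFS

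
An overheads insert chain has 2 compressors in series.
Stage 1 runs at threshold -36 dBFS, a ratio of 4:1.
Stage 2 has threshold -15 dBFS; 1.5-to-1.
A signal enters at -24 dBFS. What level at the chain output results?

Stage 1: overshoot 12 dB → 12/4 = 3 dB → -33 dBFS.
Stage 2: below threshold (-33 ≤ -15); passes unchanged; output -33 dBFS.

-33 dBFS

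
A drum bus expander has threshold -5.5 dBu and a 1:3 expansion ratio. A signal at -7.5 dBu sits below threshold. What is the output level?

-11.5 dBu

Undershoot = (-5.5) − (-7.5) = 2 dB.
At 1:3, that expands to 6 dB under threshold.
Output = -5.5 − 6 = -11.5 dBu.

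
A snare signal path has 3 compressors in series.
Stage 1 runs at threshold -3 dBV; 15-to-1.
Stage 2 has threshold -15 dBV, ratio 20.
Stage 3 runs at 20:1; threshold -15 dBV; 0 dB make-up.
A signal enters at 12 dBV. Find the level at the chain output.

Stage 1: 15 dB above -3 dBV, reduced 15:1 to 1 dB above → -2 dBV.
Stage 2: overshoot 13 dB → 13/20 = 0.65 dB → -14.35 dBV.
Stage 3: overshoot 0.65 dB → 0.65/20 = 0.0325 dB → -14.9675 dBV.

-14.9675 dBV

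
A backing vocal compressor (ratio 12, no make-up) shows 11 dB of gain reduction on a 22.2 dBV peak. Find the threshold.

10.2 dBV

Input is 12 dB above T (since output overshoot × R = input overshoot: (11.2 − T)·12 = 22.2 − T gives T = 10.2 dBV).
Check: 10.2 + (22.2 − 10.2)/12 = 10.2 + 1 = 11.2 dBV. ✓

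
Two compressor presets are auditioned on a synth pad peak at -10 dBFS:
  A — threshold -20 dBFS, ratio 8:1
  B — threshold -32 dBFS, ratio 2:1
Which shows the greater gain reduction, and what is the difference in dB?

B, by 2.25 dB

A: 10 dB over, compressed to 1.25 dB over, so 8.75 dB of GR.
B: 22 dB over, compressed to 11 dB over, so 11 dB of GR.
B reduces 2.25 dB more.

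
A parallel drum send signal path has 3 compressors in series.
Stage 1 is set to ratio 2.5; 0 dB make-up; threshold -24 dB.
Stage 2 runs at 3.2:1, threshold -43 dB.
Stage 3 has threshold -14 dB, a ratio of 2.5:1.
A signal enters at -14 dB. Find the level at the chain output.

-35.8125 dB

Stage 1: overshoot 10 dB → 10/2.5 = 4 dB → -20 dB.
Stage 2: -20 dB is 23 dB over -43 dB; at 3.2:1 that becomes 7.1875 dB over, giving -35.8125 dB.
Stage 3: -35.8125 dB is at or below the -14 dB threshold — no compression; output -35.8125 dB.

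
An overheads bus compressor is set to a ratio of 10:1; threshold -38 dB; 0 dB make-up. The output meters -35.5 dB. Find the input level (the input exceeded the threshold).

Post-compression overshoot = -35.5 − (-38) = 2.5 dB.
Undo the ratio: input overshoot = 2.5 × 10 = 25 dB, giving input = -13 dB.

-13 dB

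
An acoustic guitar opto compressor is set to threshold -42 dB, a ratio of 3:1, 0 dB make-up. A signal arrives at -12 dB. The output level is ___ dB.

-12 dB sits 30 dB over threshold.
At 3:1 the overshoot is divided by 3, leaving 10 dB above threshold.
So the level is -42 + 10 = -32 dB.

-32 dB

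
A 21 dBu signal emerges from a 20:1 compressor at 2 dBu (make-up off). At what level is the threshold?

Gain reduction = 21 − 2 = 19 dB; output overshoot = GR / (R − 1) = 19 / 19 = 1 dB.
Threshold = output − output overshoot = 2 − 1 = 1 dBu.

1 dBu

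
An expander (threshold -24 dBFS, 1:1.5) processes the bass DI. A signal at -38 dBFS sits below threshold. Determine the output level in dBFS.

The input is 14 dB below the -24 dBFS threshold.
A 1:1.5 expander multiplies undershoot by 1.5: 14 × 1.5 = 21 dB below threshold.
Output = -24 − 21 = -45 dBFS.

-45 dBFS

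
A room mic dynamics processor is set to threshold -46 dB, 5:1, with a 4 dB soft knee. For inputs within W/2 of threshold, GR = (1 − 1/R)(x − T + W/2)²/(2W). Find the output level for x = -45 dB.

-45.9 dB

x − T + W/2 = -45 − (-46) + 2 = 3.
GR = (1 − 1/5) × 3² / 8 = 0.8 × 9 / 8 = 0.9 dB.
Output = -45 − 0.9 = -45.9 dB.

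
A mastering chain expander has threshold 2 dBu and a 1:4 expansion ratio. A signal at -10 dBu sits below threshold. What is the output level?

-46 dBu

Undershoot = 2 − (-10) = 12 dB.
At 1:4, that expands to 48 dB under threshold.
Output = 2 − 48 = -46 dBu.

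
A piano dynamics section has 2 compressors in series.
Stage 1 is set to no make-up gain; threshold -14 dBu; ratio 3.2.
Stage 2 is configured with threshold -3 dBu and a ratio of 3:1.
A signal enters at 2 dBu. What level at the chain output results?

-9 dBu

Stage 1: overshoot 16 dB → 16/3.2 = 5 dB → -9 dBu.
Stage 2: -9 dBu is at or below the -3 dBu threshold — no compression; output -9 dBu.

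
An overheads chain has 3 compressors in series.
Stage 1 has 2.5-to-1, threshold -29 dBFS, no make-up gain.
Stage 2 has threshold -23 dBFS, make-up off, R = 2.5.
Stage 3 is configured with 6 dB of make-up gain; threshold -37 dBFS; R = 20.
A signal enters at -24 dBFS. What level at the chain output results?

Stage 1: overshoot 5 dB → 5/2.5 = 2 dB → -27 dBFS.
Stage 2: below threshold (-27 ≤ -23); passes unchanged; output -27 dBFS.
Stage 3: -27 dBFS is 10 dB over -37 dBFS; at 20:1 that becomes 0.5 dB over, giving -36.5 dBFS; +6 dB make-up → -30.5 dBFS.

-30.5 dBFS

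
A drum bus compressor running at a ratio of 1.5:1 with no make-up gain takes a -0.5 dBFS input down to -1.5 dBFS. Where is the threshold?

-3.5 dBFS

Let T be the threshold. Output overshoot = (input overshoot)/R, so -1.5 − T = (-0.5 − T)/1.5.
1.5·(-1.5 − T) = -0.5 − T → 0.5·T = -2.25 − (-0.5) = -1.75.
T = -1.75/0.5 = -3.5 dBFS.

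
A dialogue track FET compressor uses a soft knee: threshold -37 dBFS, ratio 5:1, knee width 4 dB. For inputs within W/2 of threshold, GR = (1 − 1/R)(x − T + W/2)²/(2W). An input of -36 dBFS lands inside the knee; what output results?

x − T + W/2 = -36 − (-37) + 2 = 3.
GR = (1 − 1/5) × 3² / 8 = 0.8 × 9 / 8 = 0.9 dB.
Output = -36 − 0.9 = -36.9 dBFS.

-36.9 dBFS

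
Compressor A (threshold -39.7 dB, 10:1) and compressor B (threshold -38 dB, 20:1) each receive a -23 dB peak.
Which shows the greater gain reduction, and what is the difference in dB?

A, by 0.78 dB

A: GR = 16.7 − 16.7/10 = 15.03 dB.
B: GR = 15 − 15/20 = 14.25 dB.
Difference: 0.78 dB in favour of A.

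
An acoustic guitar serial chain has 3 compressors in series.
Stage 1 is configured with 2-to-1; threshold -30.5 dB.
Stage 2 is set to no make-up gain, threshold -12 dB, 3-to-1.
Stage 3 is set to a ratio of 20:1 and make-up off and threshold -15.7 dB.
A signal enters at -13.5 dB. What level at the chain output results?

-22 dB

Stage 1: 17 dB above -30.5 dB, reduced 2:1 to 8.5 dB above → -22 dB.
Stage 2: -22 dB ≤ -12 dB, so stage 2 doesn't engage; output -22 dB.
Stage 3: -22 dB is at or below the -15.7 dB threshold — no compression; output -22 dB.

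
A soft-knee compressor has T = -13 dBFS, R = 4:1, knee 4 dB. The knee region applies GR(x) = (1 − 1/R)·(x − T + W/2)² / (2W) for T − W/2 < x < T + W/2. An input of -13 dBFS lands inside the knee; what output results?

-13.375 dBFS

x − T + W/2 = -13 − (-13) + 2 = 2.
GR = (1 − 1/4) × 2² / 8 = 0.75 × 4 / 8 = 0.375 dB.
Output = -13 − 0.375 = -13.375 dBFS.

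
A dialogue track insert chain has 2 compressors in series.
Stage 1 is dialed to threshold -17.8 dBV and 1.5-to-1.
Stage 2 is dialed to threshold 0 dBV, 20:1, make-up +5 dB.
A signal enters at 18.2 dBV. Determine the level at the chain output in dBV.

5.31 dBV

Stage 1: 18.2 dBV is 36 dB over -17.8 dBV; at 1.5:1 that becomes 24 dB over, giving 6.2 dBV.
Stage 2: 6.2 dB above 0 dBV, reduced 20:1 to 0.31 dB above → 0.31 dBV; +5 dB make-up → 5.31 dBV.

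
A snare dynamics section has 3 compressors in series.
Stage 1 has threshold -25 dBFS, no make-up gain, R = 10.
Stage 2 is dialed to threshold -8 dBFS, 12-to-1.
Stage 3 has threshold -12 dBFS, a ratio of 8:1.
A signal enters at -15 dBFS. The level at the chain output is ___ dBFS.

-24 dBFS

Stage 1: -15 dBFS is 10 dB over -25 dBFS; at 10:1 that becomes 1 dB over, giving -24 dBFS.
Stage 2: below threshold (-24 ≤ -8); passes unchanged; output -24 dBFS.
Stage 3: -24 dBFS is at or below the -12 dBFS threshold — no compression; output -24 dBFS.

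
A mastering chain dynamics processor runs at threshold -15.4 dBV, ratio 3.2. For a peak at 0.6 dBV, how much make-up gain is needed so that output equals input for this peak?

The peak compresses to -15.4 + 16/3.2 = -10.4 dBV.
To reach 0.6 dBV requires 0.6 − (-10.4) = 11 dB of make-up.

11 dB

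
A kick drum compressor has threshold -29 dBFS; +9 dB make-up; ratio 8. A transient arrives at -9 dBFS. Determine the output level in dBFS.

Overshoot: -9 − (-29) = 20 dB.
At 8:1 the overshoot is divided by 8, leaving 2.5 dB above threshold.
Output = -29 + 2.5 = -26.5 dBFS; make-up adds 9 dB, giving -17.5 dBFS.

-17.5 dBFS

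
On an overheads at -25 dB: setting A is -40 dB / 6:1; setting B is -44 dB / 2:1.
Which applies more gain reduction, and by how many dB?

A, by 3 dB

A: GR = 15 − 15/6 = 12.5 dB.
B: GR = 19 − 19/2 = 9.5 dB.
A reduces 3 dB more.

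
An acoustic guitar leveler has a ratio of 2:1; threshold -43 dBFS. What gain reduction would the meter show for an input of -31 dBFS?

6 dB

Overshoot = -31 − (-43) = 12 dB.
A 2:1 ratio leaves 6 dB of that excess.
GR = overshoot in − overshoot out = 12 − 6 = 6 dB.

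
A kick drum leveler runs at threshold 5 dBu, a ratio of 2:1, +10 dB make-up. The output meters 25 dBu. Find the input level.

Remove make-up: 25 − 10 = 15 dBu.
The compressed level sits 15 − 5 = 10 dB over threshold.
Undo the ratio: input overshoot = 10 × 2 = 20 dB, giving input = 25 dBu.

25 dBu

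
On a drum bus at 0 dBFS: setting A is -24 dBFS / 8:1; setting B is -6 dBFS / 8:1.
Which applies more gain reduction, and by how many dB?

A, by 15.75 dB

A: 24 dB over, compressed to 3 dB over, so 21 dB of GR.
B: 6 dB over, compressed to 0.75 dB over, so 5.25 dB of GR.
Difference: 15.75 dB in favour of A.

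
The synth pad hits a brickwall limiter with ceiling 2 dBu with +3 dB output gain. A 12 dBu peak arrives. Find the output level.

5 dBu

A brickwall limiter is an ∞:1 compressor: any input above the ceiling is clamped to 2 dBu.
Output gain then adds 3 dB: 2 + 3 = 5 dBu.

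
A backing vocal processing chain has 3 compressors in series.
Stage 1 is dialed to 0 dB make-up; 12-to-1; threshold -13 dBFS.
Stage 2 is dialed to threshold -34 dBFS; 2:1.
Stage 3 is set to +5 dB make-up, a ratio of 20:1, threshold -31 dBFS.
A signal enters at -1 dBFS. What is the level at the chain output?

-25.6 dBFS

Stage 1: 12 dB above -13 dBFS, reduced 12:1 to 1 dB above → -12 dBFS.
Stage 2: overshoot 22 dB → 22/2 = 11 dB → -23 dBFS.
Stage 3: -23 dBFS is 8 dB over -31 dBFS; at 20:1 that becomes 0.4 dB over, giving -30.6 dBFS; +5 dB make-up → -25.6 dBFS.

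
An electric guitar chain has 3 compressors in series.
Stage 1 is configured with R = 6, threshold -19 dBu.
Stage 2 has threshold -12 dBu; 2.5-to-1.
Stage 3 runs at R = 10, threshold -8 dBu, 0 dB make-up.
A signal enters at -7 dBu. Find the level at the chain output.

-17 dBu

Stage 1: 12 dB above -19 dBu, reduced 6:1 to 2 dB above → -17 dBu.
Stage 2: -17 dBu ≤ -12 dBu, so stage 2 doesn't engage; output -17 dBu.
Stage 3: -17 dBu is at or below the -8 dBu threshold — no compression; output -17 dBu.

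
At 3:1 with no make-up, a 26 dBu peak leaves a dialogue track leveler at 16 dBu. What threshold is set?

Gain reduction = 26 − 16 = 10 dB; output overshoot = GR / (R − 1) = 10 / 2 = 5 dB.
Threshold = output − output overshoot = 16 − 5 = 11 dBu.

11 dBu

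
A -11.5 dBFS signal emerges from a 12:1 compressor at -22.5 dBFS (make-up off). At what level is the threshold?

Gain reduction = -11.5 − (-22.5) = 11 dB; output overshoot = GR / (R − 1) = 11 / 11 = 1 dB.
Threshold = output − output overshoot = -22.5 − 1 = -23.5 dBFS.

-23.5 dBFS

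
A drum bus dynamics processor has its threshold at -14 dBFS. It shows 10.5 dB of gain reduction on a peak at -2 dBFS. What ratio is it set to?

Input overshoot = -2 − (-14) = 12 dB.
Output overshoot = 12 − 10.5 = 1.5 dB.
Ratio = input overshoot / output overshoot = 12 / 1.5 = 8.

8:1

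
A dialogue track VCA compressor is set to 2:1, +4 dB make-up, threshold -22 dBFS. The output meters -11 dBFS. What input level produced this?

-8 dBFS

Before make-up, the level was -11 − 4 = -15 dBFS.
That's 7 dB above the -22 dBFS threshold.
Before 2:1 compression the overshoot was 7 × 2 = 14 dB, so input = -22 + 14 = -8 dBFS.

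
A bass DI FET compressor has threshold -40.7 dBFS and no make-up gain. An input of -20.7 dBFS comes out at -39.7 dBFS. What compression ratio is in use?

Input overshoot = -20.7 − (-40.7) = 20 dB; output overshoot = -39.7 − (-40.7) = 1 dB.
Ratio = 20 / 1 = 20.

20:1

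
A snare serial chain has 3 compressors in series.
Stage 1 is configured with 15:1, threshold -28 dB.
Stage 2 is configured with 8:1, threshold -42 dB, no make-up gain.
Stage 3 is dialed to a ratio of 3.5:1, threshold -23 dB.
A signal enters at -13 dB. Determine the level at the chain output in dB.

-40.125 dB

Stage 1: 15 dB above -28 dB, reduced 15:1 to 1 dB above → -27 dB.
Stage 2: overshoot 15 dB → 15/8 = 1.875 dB → -40.125 dB.
Stage 3: -40.125 dB is at or below the -23 dB threshold — no compression; output -40.125 dB.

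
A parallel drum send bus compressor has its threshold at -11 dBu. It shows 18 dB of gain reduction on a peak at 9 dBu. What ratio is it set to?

10:1

Input overshoot = 9 − (-11) = 20 dB.
Output overshoot = 20 − 18 = 2 dB.
Ratio = input overshoot / output overshoot = 20 / 2 = 10.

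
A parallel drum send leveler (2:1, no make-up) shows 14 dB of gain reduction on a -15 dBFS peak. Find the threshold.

-43 dBFS

Let T be the threshold. Output overshoot = (input overshoot)/R, so -29 − T = (-15 − T)/2.
2·(-29 − T) = -15 − T → 1·T = -58 − (-15) = -43.
T = -43/1 = -43 dBFS.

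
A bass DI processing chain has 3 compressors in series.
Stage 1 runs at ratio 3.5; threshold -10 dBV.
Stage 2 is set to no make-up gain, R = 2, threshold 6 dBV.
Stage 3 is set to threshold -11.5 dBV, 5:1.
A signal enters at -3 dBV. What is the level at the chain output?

-10.8 dBV

Stage 1: -3 dBV is 7 dB over -10 dBV; at 3.5:1 that becomes 2 dB over, giving -8 dBV.
Stage 2: -8 dBV ≤ 6 dBV, so stage 2 doesn't engage; output -8 dBV.
Stage 3: overshoot 3.5 dB → 3.5/5 = 0.7 dB → -10.8 dBV.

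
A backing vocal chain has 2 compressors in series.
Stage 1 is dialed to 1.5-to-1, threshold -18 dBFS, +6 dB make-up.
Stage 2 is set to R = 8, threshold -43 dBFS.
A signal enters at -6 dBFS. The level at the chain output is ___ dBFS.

Stage 1: overshoot 12 dB → 12/1.5 = 8 dB → -10 dBFS; +6 dB make-up → -4 dBFS.
Stage 2: 39 dB above -43 dBFS, reduced 8:1 to 4.875 dB above → -38.125 dBFS.

-38.125 dBFS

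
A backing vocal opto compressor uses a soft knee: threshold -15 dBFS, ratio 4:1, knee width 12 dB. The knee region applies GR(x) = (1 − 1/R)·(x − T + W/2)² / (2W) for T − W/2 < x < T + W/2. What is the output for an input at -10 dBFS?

-13.78125 dBFS

x − T + W/2 = -10 − (-15) + 6 = 11.
GR = (1 − 1/4) × 11² / 24 = 0.75 × 121 / 24 = 3.78125 dB.
Output = -10 − 3.78125 = -13.78125 dBFS.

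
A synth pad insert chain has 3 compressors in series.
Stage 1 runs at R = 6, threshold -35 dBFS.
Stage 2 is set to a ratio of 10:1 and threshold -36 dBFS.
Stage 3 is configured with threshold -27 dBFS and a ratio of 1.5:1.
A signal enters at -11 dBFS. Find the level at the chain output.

Stage 1: overshoot 24 dB → 24/6 = 4 dB → -31 dBFS.
Stage 2: overshoot 5 dB → 5/10 = 0.5 dB → -35.5 dBFS.
Stage 3: -35.5 dBFS ≤ -27 dBFS, so stage 3 doesn't engage; output -35.5 dBFS.

-35.5 dBFS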